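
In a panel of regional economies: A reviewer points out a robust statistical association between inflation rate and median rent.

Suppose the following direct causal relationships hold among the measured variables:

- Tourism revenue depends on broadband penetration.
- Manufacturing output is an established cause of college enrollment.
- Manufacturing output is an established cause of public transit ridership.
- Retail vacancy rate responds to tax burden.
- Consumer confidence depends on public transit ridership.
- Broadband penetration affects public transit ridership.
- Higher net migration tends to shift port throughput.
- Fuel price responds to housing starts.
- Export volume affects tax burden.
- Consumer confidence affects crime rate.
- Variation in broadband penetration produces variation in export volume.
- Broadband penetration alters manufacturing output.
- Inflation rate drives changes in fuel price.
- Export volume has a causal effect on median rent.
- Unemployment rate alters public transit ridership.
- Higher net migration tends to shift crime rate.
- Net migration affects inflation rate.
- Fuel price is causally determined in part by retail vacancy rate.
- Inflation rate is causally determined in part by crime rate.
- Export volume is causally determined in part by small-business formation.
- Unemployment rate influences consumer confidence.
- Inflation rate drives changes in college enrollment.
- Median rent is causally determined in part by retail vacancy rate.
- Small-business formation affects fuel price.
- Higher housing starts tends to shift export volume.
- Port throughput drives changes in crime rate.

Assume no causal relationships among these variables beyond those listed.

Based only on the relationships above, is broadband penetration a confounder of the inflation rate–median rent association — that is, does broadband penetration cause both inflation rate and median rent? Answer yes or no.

yes

Broadband penetration has a causal path to inflation rate (broadband penetration → public transit ridership → consumer confidence → crime rate → inflation rate) and to median rent (broadband penetration → export volume → median rent), so it is a common cause of both — a confounder.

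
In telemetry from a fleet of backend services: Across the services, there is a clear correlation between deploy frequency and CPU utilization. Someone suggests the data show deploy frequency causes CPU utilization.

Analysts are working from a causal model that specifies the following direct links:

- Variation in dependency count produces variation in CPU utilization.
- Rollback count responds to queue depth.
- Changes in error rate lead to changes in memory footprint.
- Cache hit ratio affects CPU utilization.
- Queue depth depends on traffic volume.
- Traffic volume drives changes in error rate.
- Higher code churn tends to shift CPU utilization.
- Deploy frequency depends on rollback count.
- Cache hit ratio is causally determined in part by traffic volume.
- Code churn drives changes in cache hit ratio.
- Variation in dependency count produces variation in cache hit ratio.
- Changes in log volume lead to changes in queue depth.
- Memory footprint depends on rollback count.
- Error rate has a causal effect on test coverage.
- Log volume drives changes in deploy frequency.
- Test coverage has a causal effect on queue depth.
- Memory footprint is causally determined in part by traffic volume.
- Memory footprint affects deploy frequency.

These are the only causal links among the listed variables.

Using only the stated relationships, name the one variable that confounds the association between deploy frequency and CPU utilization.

Traffic volume has a causal path to deploy frequency (traffic volume → memory footprint → deploy frequency) and a separate causal path to CPU utilization (traffic volume → cache hit ratio → CPU utilization), so it is a common cause of both.
No stated relationship gives deploy frequency a causal route to CPU utilization, so the correlation is explained by the shared upstream cause rather than a direct effect.

traffic volume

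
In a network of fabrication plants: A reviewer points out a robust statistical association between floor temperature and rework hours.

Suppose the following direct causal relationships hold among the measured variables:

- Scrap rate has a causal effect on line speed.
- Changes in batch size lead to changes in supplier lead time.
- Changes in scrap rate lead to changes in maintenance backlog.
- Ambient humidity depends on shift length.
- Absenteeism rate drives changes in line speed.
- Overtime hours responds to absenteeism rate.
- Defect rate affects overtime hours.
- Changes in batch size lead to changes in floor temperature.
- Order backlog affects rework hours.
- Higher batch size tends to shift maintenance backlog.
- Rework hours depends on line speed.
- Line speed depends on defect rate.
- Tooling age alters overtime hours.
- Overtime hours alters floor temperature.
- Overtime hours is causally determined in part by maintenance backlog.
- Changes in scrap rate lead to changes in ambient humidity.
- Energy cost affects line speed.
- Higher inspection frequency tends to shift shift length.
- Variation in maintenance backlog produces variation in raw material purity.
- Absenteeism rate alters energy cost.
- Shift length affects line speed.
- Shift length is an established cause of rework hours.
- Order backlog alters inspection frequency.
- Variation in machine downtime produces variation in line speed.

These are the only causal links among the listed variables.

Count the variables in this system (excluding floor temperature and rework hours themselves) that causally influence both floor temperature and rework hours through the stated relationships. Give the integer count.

The common causes are: absenteeism rate (to floor temperature via absenteeism rate → overtime hours → floor temperature; to rework hours via absenteeism rate → line speed → rework hours); defect rate (to floor temperature via defect rate → overtime hours → floor temperature; to rework hours via defect rate → line speed → rework hours); scrap rate (to floor temperature via scrap rate → maintenance backlog → overtime hours → floor temperature; to rework hours via scrap rate → line speed → rework hours).
Every other variable lacks a causal path to at least one of floor temperature and rework hours.

3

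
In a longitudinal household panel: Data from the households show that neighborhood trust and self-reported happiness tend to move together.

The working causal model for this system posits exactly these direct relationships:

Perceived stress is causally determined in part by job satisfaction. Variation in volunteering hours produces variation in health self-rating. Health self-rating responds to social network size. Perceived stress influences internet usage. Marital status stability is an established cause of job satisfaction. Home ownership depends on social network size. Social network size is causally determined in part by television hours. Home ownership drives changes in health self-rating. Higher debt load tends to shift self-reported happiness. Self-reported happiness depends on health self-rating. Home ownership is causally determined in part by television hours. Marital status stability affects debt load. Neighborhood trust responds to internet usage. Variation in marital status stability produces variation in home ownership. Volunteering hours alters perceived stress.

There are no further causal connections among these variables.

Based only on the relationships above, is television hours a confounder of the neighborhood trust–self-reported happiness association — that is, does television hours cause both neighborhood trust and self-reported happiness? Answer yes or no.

Television hours has no stated causal path to neighborhood trust. A confounder must cause both variables, so television hours does not qualify.

no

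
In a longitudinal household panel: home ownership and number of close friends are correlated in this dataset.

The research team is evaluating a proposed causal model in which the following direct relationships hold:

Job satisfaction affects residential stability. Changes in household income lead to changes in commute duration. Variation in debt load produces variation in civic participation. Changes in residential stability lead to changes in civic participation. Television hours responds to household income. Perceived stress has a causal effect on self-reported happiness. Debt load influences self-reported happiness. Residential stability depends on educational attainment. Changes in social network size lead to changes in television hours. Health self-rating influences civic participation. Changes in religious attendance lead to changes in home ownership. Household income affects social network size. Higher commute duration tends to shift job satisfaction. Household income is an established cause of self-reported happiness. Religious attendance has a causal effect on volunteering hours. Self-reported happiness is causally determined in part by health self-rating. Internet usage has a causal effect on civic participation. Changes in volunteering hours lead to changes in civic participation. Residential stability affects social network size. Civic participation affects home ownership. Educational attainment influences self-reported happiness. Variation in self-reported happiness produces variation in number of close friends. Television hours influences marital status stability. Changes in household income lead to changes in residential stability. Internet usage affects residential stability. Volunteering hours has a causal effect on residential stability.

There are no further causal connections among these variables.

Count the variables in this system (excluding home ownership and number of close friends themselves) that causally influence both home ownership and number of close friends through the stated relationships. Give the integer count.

The common causes are: debt load (to home ownership via debt load → civic participation → home ownership; to number of close friends via debt load → self-reported happiness → number of close friends); educational attainment (to home ownership via educational attainment → residential stability → civic participation → home ownership; to number of close friends via educational attainment → self-reported happiness → number of close friends); health self-rating (to home ownership via health self-rating → civic participation → home ownership; to number of close friends via health self-rating → self-reported happiness → number of close friends); household income (to home ownership via household income → residential stability → civic participation → home ownership; to number of close friends via household income → self-reported happiness → number of close friends).
Every other variable lacks a causal path to at least one of home ownership and number of close friends.

4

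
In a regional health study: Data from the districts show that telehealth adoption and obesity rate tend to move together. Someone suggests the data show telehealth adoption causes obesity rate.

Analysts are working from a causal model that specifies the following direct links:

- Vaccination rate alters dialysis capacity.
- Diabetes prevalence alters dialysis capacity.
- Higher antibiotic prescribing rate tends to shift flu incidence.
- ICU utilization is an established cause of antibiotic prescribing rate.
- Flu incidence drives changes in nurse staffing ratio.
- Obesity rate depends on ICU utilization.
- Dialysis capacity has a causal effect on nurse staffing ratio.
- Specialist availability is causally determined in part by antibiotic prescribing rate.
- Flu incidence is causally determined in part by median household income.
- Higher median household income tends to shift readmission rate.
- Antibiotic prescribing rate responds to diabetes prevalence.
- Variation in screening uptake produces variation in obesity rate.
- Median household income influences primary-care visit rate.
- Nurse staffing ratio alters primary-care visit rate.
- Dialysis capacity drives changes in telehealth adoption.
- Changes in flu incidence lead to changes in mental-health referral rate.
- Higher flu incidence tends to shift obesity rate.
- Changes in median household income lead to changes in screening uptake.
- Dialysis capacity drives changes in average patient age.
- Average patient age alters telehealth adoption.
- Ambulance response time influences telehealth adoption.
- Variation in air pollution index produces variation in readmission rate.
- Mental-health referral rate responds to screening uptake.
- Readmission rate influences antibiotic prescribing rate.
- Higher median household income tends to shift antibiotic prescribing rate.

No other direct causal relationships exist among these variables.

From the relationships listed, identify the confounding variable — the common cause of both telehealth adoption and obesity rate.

diabetes prevalence

Diabetes prevalence has a causal path to telehealth adoption (diabetes prevalence → dialysis capacity → telehealth adoption) and a separate causal path to obesity rate (diabetes prevalence → antibiotic prescribing rate → flu incidence → obesity rate), so it is a common cause of both.
No stated relationship gives telehealth adoption a causal route to obesity rate, so the correlation is explained by the shared upstream cause rather than a direct effect.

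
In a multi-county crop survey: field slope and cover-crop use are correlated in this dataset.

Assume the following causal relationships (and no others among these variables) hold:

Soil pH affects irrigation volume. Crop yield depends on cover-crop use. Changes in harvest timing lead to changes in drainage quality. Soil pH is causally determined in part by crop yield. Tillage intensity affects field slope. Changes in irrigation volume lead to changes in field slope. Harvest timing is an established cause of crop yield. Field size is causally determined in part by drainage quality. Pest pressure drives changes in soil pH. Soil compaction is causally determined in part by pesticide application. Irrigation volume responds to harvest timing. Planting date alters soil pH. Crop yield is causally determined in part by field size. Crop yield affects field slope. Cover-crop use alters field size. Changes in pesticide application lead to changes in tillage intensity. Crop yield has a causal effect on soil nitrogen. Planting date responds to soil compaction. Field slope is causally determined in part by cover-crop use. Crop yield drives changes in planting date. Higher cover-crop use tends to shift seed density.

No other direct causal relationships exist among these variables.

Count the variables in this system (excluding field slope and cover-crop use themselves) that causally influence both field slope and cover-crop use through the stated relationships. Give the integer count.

0

No listed variable has a causal path to both field slope and cover-crop use, so there are no common causes.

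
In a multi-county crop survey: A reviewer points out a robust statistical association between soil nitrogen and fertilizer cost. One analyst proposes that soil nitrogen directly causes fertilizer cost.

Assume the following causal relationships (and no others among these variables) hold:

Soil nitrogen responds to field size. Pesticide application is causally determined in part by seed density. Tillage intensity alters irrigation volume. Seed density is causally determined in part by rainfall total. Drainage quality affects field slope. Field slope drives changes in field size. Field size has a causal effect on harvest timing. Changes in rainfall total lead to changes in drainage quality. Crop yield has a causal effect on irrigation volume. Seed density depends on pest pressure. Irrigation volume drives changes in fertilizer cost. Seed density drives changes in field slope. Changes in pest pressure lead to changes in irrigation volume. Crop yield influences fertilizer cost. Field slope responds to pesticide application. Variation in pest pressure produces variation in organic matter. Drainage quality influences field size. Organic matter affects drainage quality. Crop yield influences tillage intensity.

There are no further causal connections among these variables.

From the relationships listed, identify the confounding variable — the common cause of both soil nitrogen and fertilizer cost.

Pest pressure has a causal path to soil nitrogen (pest pressure → seed density → field slope → field size → soil nitrogen) and a separate causal path to fertilizer cost (pest pressure → irrigation volume → fertilizer cost), so it is a common cause of both.
No stated relationship gives soil nitrogen a causal route to fertilizer cost, so the correlation is explained by the shared upstream cause rather than a direct effect.

pest pressure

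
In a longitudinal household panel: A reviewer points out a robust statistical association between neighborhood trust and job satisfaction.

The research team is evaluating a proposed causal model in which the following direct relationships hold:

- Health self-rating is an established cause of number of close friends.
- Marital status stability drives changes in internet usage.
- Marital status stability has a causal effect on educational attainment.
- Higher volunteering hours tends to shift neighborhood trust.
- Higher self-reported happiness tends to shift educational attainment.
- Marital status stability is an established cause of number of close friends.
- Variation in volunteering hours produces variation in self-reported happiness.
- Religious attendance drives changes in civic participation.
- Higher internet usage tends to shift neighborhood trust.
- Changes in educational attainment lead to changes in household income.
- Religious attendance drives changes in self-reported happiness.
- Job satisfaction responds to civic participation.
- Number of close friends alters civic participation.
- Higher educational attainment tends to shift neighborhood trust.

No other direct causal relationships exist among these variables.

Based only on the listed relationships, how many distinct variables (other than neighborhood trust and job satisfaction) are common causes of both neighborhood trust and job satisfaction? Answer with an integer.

2

The common causes are: marital status stability (to neighborhood trust via marital status stability → educational attainment → neighborhood trust; to job satisfaction via marital status stability → number of close friends → civic participation → job satisfaction); religious attendance (to neighborhood trust via religious attendance → self-reported happiness → educational attainment → neighborhood trust; to job satisfaction via religious attendance → civic participation → job satisfaction).
Every other variable lacks a causal path to at least one of neighborhood trust and job satisfaction.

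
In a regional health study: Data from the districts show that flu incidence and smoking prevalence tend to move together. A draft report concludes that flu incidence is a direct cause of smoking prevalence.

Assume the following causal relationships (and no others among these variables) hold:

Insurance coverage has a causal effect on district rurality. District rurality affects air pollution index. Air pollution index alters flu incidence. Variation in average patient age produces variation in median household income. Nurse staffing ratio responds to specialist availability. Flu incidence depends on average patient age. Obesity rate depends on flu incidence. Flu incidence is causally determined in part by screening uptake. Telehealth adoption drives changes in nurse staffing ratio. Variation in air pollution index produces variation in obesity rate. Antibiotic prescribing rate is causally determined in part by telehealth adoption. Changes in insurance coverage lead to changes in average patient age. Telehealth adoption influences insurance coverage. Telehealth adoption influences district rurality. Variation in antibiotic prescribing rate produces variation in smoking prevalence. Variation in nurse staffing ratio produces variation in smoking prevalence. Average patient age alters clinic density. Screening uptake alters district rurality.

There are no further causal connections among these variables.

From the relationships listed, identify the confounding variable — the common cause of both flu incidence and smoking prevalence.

telehealth adoption

Telehealth adoption has a causal path to flu incidence (telehealth adoption → insurance coverage → average patient age → flu incidence) and a separate causal path to smoking prevalence (telehealth adoption → antibiotic prescribing rate → smoking prevalence), so it is a common cause of both.
No stated relationship gives flu incidence a causal route to smoking prevalence, so the correlation is explained by the shared upstream cause rather than a direct effect.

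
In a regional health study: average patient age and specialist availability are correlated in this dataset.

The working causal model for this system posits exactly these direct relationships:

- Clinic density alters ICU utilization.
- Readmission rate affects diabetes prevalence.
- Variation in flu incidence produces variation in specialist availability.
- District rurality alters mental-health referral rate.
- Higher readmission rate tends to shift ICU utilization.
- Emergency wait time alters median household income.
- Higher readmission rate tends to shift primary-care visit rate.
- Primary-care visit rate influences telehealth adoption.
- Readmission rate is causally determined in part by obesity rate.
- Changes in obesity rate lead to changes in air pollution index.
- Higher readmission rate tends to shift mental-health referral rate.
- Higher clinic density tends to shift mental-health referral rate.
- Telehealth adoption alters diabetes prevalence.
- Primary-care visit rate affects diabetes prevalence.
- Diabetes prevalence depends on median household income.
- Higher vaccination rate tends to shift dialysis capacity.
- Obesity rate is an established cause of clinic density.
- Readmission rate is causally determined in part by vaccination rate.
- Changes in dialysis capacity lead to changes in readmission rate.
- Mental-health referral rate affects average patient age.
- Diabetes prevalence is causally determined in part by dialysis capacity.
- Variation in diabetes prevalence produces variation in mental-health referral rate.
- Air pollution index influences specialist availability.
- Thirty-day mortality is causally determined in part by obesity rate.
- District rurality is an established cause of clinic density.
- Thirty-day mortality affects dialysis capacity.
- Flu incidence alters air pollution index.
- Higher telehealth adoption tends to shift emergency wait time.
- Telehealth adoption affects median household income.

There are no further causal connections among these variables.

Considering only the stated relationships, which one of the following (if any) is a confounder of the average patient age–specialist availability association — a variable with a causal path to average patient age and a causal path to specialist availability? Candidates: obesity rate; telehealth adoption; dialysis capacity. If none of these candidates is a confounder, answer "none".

obesity rate

Obesity rate causes average patient age (obesity rate → clinic density → mental-health referral rate → average patient age) and also causes specialist availability (obesity rate → air pollution index → specialist availability); it is a common cause of both.
Each of the other candidates lacks a causal path to at least one of average patient age and specialist availability, so they do not confound the relationship.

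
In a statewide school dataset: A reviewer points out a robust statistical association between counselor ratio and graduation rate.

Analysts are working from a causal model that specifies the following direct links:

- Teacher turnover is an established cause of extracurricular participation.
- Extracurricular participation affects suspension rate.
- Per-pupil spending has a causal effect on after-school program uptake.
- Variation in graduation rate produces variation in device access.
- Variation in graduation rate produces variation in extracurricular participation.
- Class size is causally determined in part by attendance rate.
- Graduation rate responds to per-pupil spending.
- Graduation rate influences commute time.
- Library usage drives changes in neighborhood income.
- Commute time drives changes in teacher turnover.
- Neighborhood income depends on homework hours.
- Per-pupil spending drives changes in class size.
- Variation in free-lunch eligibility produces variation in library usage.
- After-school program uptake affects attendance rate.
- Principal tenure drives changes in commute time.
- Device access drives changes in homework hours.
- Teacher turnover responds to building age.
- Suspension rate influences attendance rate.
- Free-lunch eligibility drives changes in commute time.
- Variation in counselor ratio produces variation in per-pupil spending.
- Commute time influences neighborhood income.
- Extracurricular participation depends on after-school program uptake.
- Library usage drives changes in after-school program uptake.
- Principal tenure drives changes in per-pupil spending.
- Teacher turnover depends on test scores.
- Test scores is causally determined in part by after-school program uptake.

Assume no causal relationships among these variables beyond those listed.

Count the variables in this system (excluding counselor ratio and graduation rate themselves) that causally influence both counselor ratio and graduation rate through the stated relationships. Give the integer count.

0

No listed variable has a causal path to both counselor ratio and graduation rate, so there are no common causes.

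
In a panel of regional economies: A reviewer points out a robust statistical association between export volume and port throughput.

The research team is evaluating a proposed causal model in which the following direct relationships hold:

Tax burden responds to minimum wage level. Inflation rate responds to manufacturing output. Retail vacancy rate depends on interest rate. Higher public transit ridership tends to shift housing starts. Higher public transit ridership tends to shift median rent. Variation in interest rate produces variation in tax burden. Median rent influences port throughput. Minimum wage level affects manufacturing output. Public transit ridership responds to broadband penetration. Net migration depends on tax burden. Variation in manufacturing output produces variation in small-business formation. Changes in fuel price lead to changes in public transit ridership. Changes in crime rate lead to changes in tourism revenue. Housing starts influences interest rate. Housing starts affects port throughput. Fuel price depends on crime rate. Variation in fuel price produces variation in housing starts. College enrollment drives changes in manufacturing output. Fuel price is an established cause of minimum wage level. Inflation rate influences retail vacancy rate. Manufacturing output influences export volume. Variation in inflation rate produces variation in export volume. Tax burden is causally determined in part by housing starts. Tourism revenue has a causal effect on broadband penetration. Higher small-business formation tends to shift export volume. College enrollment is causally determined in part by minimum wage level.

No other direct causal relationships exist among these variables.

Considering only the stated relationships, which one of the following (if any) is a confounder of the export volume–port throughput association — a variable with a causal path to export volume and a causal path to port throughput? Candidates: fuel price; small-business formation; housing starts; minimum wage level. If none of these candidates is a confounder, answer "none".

Fuel price causes export volume (fuel price → minimum wage level → manufacturing output → export volume) and also causes port throughput (fuel price → housing starts → port throughput); it is a common cause of both.
Each of the other candidates lacks a causal path to at least one of export volume and port throughput, so they do not confound the relationship.

fuel price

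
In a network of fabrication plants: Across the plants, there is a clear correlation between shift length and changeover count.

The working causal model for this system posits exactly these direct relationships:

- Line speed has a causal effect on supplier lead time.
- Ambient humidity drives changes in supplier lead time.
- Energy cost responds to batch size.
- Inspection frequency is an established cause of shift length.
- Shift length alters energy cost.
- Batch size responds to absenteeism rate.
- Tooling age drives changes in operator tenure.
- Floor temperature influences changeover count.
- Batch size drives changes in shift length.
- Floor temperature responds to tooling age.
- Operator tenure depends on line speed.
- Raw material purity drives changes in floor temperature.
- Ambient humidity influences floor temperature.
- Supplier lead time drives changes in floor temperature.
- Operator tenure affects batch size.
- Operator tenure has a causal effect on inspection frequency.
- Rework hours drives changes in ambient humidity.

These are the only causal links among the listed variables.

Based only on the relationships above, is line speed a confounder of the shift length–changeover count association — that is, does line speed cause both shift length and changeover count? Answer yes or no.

yes

Line speed has a causal path to shift length (line speed → operator tenure → inspection frequency → shift length) and to changeover count (line speed → supplier lead time → floor temperature → changeover count), so it is a common cause of both — a confounder.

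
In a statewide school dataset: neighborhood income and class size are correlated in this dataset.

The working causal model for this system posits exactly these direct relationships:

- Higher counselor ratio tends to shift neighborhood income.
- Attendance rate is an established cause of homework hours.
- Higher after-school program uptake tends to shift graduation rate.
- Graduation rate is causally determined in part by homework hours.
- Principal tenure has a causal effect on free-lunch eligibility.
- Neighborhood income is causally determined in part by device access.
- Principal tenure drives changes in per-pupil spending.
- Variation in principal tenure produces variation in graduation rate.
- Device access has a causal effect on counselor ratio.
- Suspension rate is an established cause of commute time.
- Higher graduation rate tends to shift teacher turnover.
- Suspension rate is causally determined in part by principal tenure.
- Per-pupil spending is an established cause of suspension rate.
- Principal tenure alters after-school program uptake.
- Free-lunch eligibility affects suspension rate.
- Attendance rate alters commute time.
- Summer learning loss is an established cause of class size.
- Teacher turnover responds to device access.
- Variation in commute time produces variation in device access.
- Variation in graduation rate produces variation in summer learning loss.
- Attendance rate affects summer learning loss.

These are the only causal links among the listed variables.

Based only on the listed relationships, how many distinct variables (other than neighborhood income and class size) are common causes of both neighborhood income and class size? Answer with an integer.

2

The common causes are: attendance rate (to neighborhood income via attendance rate → commute time → device access → neighborhood income; to class size via attendance rate → summer learning loss → class size); principal tenure (to neighborhood income via principal tenure → suspension rate → commute time → device access → neighborhood income; to class size via principal tenure → graduation rate → summer learning loss → class size).
Every other variable lacks a causal path to at least one of neighborhood income and class size.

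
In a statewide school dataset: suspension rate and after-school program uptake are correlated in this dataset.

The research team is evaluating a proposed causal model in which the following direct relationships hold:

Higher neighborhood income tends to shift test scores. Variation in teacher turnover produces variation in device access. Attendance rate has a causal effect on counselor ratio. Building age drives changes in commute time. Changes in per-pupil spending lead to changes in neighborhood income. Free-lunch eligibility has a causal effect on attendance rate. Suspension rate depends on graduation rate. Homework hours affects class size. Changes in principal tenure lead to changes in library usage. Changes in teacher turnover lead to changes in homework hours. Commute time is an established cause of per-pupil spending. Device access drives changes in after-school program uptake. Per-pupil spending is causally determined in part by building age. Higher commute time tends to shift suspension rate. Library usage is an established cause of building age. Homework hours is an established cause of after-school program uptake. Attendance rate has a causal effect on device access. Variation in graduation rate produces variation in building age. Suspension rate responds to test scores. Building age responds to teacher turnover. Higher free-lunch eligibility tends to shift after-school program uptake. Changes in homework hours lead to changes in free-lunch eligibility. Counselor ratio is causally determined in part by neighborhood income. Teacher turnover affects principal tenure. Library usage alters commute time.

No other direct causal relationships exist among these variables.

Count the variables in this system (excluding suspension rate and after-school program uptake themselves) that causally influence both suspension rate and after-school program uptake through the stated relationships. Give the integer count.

1

The common causes are: teacher turnover (to suspension rate via teacher turnover → building age → commute time → suspension rate; to after-school program uptake via teacher turnover → device access → after-school program uptake).
Every other variable lacks a causal path to at least one of suspension rate and after-school program uptake.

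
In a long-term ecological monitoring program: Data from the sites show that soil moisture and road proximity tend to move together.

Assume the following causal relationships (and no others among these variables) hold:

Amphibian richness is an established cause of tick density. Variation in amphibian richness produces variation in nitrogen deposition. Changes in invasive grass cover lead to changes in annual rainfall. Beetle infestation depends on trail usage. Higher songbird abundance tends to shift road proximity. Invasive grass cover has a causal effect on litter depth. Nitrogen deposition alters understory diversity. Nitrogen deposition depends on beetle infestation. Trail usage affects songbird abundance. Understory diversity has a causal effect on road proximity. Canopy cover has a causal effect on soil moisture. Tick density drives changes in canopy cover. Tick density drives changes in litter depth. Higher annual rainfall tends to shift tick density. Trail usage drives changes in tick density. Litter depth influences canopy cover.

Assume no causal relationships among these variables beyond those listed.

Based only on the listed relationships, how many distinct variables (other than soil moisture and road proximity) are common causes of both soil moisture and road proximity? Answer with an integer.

The common causes are: amphibian richness (to soil moisture via amphibian richness → tick density → canopy cover → soil moisture; to road proximity via amphibian richness → nitrogen deposition → understory diversity → road proximity); trail usage (to soil moisture via trail usage → tick density → canopy cover → soil moisture; to road proximity via trail usage → songbird abundance → road proximity).
Every other variable lacks a causal path to at least one of soil moisture and road proximity.

2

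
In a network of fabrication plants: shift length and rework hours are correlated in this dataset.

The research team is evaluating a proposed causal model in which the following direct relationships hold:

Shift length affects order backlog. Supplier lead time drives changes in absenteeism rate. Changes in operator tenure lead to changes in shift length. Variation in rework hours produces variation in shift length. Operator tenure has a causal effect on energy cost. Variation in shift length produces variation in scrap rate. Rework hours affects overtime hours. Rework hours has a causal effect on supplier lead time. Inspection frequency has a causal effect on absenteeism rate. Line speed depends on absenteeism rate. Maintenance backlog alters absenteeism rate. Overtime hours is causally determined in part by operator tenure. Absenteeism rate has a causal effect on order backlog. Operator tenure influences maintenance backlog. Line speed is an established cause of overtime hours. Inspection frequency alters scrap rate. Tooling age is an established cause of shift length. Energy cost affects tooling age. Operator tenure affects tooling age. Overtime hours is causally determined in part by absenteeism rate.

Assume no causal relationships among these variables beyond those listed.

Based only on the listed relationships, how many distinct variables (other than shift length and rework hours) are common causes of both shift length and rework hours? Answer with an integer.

No listed variable has a causal path to both shift length and rework hours, so there are no common causes.

0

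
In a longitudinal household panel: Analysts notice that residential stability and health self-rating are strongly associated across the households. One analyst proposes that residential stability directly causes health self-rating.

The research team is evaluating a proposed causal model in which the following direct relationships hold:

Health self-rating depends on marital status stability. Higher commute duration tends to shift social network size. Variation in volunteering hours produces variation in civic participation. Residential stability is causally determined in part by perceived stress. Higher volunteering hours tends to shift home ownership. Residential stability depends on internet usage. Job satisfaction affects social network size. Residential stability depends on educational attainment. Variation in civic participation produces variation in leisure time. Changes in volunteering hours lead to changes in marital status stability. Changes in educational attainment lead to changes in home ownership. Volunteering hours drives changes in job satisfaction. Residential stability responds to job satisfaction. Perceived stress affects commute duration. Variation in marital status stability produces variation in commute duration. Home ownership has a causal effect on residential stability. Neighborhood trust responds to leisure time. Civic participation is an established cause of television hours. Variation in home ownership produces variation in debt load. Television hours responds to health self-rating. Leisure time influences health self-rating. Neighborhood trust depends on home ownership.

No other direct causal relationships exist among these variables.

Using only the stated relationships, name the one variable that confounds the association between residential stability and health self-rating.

volunteering hours

Volunteering hours has a causal path to residential stability (volunteering hours → job satisfaction → residential stability) and a separate causal path to health self-rating (volunteering hours → marital status stability → health self-rating), so it is a common cause of both.
No stated relationship gives residential stability a causal route to health self-rating, so the correlation is explained by the shared upstream cause rather than a direct effect.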